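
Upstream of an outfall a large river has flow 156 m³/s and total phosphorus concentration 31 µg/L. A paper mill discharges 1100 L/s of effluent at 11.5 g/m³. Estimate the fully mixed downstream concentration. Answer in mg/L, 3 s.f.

0.111 mg/L

1100 L/s = 1.1 m³/s.
31 µg/L = 0.031 mg/L.
Flow-weighted mixing gives C = (1.1·11.5 + 156·0.031) / (1.1 + 156) = 17.49/157.1 = 0.1113 mg/L.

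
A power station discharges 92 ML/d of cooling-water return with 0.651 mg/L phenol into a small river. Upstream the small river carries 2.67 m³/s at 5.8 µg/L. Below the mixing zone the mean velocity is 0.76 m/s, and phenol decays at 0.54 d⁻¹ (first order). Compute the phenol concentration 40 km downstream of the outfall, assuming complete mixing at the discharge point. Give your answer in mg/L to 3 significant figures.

0.137 mg/L

92 ML/d = 1.065 m³/s.
5.8 µg/L = 0.0058 mg/L.
After complete mixing, C₀ = (1.065·0.651 + 2.67·0.0058) / 3.735 = 0.1897 mg/L.
Travel time t = 4e+04 m / 0.76 m/s = 5.263e+04 s = 0.6092 d.
C = 0.1897·exp(−0.54·0.6092) = 0.1897·0.7197 = 0.1366 mg/L.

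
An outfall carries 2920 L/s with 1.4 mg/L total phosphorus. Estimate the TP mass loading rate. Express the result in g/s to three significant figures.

4.09 g/s

2920 L/s = 2.92 m³/s.
Mass flux = Q·C = 2.92 m³/s × 1.4 g/m³ = 4.088 g/s.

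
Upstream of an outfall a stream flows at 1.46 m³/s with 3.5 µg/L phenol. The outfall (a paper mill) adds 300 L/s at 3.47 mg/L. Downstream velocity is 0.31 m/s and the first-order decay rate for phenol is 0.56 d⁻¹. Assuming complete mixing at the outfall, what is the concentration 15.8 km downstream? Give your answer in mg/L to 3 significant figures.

0.427 mg/L

300 L/s = 0.3 m³/s.
3.5 µg/L = 0.0035 mg/L.
After complete mixing, C₀ = (0.3·3.47 + 1.46·0.0035) / 1.76 = 0.5944 mg/L.
Travel time t = 1.58e+04 m / 0.31 m/s = 5.097e+04 s = 0.5899 d.
C = 0.5944·exp(−0.56·0.5899) = 0.5944·0.7187 = 0.4272 mg/L.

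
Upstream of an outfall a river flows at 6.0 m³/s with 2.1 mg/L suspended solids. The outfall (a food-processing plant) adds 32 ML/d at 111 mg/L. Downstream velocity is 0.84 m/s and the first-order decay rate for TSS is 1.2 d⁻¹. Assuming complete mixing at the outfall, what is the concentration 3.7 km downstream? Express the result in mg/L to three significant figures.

7.93 mg/L

32 ML/d = 0.3704 m³/s.
After complete mixing, C₀ = (0.3704·111 + 6·2.1) / 6.37 = 8.431 mg/L.
Travel time t = 3700 m / 0.84 m/s = 4405 s = 0.05098 d.
C = 8.431·exp(−1.2·0.05098) = 8.431·0.9407 = 7.931 mg/L.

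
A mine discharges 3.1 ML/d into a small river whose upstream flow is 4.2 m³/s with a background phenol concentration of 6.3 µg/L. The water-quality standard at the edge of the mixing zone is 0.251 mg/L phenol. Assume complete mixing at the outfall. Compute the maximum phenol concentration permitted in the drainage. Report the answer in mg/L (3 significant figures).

28.9 mg/L

3.1 ML/d = 0.03588 m³/s.
6.3 µg/L = 0.0063 mg/L.
Mass balance: 0.251·4.236 = 0.03588·Cₑ + 4.2·0.0063.
Cₑ = (1.063 − 0.02646) / 0.03588 = 28.9 mg/L.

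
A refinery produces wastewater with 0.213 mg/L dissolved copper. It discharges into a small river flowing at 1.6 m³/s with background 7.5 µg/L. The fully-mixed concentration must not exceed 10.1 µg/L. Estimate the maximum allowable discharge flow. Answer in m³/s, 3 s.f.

0.0205 m³/s

7.5 µg/L = 0.0075 mg/L.
10.1 µg/L = 0.0101 mg/L.
Mass balance at complete mixing: C_std·(Q_w + Q_r) = Q_w·C_e + Q_r·C_b.
Rearranging, Q_w = Q_r·(C_std − C_b)/(C_e − C_std) = 1.6·(0.0101 − 0.0075) / (0.213 − 0.0101) = 0.0205 m³/s.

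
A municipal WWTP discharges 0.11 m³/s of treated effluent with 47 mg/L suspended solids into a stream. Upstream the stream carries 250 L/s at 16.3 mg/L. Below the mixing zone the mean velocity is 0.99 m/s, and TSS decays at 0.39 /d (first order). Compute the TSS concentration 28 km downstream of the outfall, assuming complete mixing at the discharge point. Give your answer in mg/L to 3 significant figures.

250 L/s = 0.25 m³/s.
After complete mixing, C₀ = (0.11·47 + 0.25·16.3) / 0.36 = 25.68 mg/L.
Travel time t = 2.8e+04 m / 0.99 m/s = 2.828e+04 s = 0.3273 d.
C = 25.68·exp(−0.39·0.3273) = 25.68·0.8801 = 22.6 mg/L.

22.6 mg/L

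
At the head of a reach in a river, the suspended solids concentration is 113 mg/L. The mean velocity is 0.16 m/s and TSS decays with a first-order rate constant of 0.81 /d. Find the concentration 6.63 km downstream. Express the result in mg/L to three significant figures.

76.6 mg/L

Travel time t = 6.63 km / 0.16 m/s = 6630/0.16 = 4.144e+04 s = 0.4796 d.
First-order decay: C = 113·exp(−0.81·0.4796) = 113·0.6781 = 76.62 mg/L.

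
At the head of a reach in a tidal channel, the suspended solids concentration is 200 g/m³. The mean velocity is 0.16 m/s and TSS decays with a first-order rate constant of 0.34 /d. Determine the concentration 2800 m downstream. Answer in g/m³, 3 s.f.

187 g/m³

Travel time t = 2800 m / 0.16 m/s = 2800/0.16 = 1.75e+04 s = 0.2025 d.
First-order decay: C = 200·exp(−0.34·0.2025) = 200·0.9335 = 186.7 g/m³.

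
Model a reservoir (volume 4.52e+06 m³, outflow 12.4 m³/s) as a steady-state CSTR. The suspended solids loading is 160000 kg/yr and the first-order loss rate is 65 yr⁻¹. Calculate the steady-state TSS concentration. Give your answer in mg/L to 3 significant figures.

Outflow Q = 12.4 m³/s × 3.156e+07 s/yr = 3.913e+08 m³/yr.
Steady-state CSTR mass balance: W = Q·C + k·V·C, so C = W/(Q + kV).
Q + kV = 3.913e+08 + 65·4.52e+06 = 6.851e+08 m³/yr.
C = 160000/6.851e+08 = 0.0002335 kg/m³ = 0.2335 mg/L.

0.234 mg/L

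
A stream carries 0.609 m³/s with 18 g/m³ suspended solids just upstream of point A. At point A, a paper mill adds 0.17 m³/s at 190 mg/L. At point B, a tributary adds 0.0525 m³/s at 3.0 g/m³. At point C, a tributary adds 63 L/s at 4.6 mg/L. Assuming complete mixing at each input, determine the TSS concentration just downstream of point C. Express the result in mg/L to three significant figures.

After input A: C = (0.609·18 + 0.17·190) / 0.779 = 55.54 mg/L.
After input B: C = (0.779·55.54 + 0.0525·3) / 0.8315 = 52.22 mg/L.
63 L/s = 0.063 m³/s.
After input C: C = (0.8315·52.22 + 0.063·4.6) / 0.8945 = 48.86 mg/L.

48.9 mg/L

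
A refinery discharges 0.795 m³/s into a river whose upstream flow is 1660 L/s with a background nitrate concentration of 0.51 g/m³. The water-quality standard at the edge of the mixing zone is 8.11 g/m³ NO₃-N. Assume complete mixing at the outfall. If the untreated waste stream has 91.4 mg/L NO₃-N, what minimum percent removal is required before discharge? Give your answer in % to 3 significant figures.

73.8 %

1660 L/s = 1.66 m³/s.
Mass balance: 8.11·2.455 = 0.795·Cₑ + 1.66·0.51.
Cₑ = (19.91 − 0.8466) / 0.795 = 23.98 mg/L.
Required removal = 1 − 23.98/91.4 = 73.76 %.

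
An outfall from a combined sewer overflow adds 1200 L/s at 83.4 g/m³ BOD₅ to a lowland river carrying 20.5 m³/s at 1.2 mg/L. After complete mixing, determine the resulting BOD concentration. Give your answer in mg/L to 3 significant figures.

1200 L/s = 1.2 m³/s.
By mass balance at complete mixing, C = (1.2·83.4 + 20.5·1.2) / (1.2 + 20.5) = 124.7/21.7 = 5.746 mg/L.

5.75 mg/L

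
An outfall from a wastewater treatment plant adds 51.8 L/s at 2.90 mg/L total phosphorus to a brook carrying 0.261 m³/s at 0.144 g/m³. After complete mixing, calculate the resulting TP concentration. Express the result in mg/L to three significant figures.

51.8 L/s = 0.0518 m³/s.
Flow-weighted mixing gives C = (0.0518·2.9 + 0.261·0.144) / (0.0518 + 0.261) = 0.1878/0.3128 = 0.6004 mg/L.

0.600 mg/L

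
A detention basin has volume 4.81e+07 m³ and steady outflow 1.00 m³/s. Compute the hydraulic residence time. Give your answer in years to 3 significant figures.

Q = 1.00 m³/s × 3.156e+07 s/yr = 3.156e+07 m³/yr.
Hydraulic residence time τ = V/Q = 4.81e+07/3.156e+07 = 1.524 yr.

1.52 yr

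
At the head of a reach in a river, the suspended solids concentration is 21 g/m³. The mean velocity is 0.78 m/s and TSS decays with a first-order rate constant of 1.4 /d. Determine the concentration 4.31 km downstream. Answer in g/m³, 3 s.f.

Travel time t = 4.31 km / 0.78 m/s = 4310/0.78 = 5526 s = 0.06395 d.
First-order decay: C = 21·exp(−1.4·0.06395) = 21·0.9144 = 19.2 g/m³.

19.2 g/m³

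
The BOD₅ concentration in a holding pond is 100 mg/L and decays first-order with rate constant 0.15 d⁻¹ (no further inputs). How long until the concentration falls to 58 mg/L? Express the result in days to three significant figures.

3.63 d

t = ln(C₀/C)/k = ln(100/58)/0.15 = 0.5447/0.15 = 3.632 d.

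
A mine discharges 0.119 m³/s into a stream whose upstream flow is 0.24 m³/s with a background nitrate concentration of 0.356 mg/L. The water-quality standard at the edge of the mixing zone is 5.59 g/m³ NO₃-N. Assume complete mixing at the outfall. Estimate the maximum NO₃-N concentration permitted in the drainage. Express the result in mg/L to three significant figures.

16.1 mg/L

Mass balance: 5.59·0.359 = 0.119·Cₑ + 0.24·0.356.
Cₑ = (2.007 − 0.08544) / 0.119 = 16.15 mg/L.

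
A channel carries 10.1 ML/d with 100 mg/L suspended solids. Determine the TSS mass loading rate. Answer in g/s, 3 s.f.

11.7 g/s

10.1 ML/d = 0.1169 m³/s.
Mass flux = Q·C = 0.1169 m³/s × 100 g/m³ = 11.69 g/s.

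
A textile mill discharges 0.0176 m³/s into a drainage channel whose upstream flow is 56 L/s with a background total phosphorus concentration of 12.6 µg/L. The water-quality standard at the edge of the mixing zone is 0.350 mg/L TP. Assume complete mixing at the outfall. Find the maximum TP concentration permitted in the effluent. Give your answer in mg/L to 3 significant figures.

1.42 mg/L

56 L/s = 0.056 m³/s.
12.6 µg/L = 0.0126 mg/L.
Mass balance: 0.35·0.0736 = 0.0176·Cₑ + 0.056·0.0126.
Cₑ = (0.02576 − 0.0007056) / 0.0176 = 1.424 mg/L.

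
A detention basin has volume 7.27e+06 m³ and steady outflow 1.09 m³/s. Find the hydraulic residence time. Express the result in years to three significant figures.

Q = 1.09 m³/s × 3.156e+07 s/yr = 3.44e+07 m³/yr.
Hydraulic residence time τ = V/Q = 7.27e+06/3.44e+07 = 0.2114 yr.

0.211 yr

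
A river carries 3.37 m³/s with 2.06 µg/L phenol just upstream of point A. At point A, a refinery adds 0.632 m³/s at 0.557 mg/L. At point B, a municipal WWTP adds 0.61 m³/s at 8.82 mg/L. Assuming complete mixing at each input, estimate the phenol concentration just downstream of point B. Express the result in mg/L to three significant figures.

1.24 mg/L

2.06 µg/L = 0.00206 mg/L.
After input A: C = (3.37·0.00206 + 0.632·0.557) / 4.002 = 0.0897 mg/L.
After input B: C = (4.002·0.0897 + 0.61·8.82) / 4.612 = 1.244 mg/L.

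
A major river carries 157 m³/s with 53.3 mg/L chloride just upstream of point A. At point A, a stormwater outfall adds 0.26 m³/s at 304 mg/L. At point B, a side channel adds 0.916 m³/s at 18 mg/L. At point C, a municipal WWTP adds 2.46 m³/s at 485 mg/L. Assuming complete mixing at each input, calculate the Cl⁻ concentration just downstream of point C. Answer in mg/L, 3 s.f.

60.1 mg/L

After input A: C = (157·53.3 + 0.26·304) / 157.3 = 53.71 mg/L.
After input B: C = (157.3·53.71 + 0.916·18) / 158.2 = 53.51 mg/L.
After input C: C = (158.2·53.51 + 2.46·485) / 160.6 = 60.12 mg/L.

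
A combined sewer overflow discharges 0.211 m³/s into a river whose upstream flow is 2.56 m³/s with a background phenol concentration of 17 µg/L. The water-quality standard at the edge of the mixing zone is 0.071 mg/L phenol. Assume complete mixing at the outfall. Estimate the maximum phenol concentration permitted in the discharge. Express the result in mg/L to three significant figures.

0.726 mg/L

17 µg/L = 0.017 mg/L.
Mass balance: 0.071·2.771 = 0.211·Cₑ + 2.56·0.017.
Cₑ = (0.1967 − 0.04352) / 0.211 = 0.7262 mg/L.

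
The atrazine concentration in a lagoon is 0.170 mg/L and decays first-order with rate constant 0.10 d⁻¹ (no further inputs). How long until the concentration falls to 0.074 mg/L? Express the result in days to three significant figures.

t = ln(C₀/C)/k = ln(0.170/0.074)/0.10 = 0.8317/0.10 = 8.317 d.

8.32 d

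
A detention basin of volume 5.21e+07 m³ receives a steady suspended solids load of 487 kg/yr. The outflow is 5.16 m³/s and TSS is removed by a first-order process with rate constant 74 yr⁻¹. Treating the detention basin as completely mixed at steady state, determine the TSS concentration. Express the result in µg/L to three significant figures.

0.121 µg/L

Outflow Q = 5.16 m³/s × 3.156e+07 s/yr = 1.628e+08 m³/yr.
Steady-state CSTR mass balance: W = Q·C + k·V·C, so C = W/(Q + kV).
Q + kV = 1.628e+08 + 74·5.21e+07 = 4.018e+09 m³/yr.
C = 487/4.018e+09 = 1.212e-07 kg/m³ = 0.0001212 mg/L = 0.1212 µg/L.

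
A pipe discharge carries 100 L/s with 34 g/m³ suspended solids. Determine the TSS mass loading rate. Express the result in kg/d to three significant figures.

100 L/s = 0.1 m³/s.
Mass flux = Q·C = 0.1 m³/s × 34 g/m³ = 3.4 g/s.
= 3.4 g/s × 86.4 = 293.8 kg/d.

294 kg/d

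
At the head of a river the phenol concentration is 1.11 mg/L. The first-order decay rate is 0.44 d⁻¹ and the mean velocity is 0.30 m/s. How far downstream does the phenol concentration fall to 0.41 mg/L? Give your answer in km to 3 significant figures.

From C = C₀·e^(−kt), t = ln(C₀/C)/k = ln(1.11/0.41)/0.44 = 0.996/0.44 = 2.264 d.
Distance = v·t = 0.30 m/s × 1.956e+05 s = 5.867e+04 m = 58.67 km.

58.7 km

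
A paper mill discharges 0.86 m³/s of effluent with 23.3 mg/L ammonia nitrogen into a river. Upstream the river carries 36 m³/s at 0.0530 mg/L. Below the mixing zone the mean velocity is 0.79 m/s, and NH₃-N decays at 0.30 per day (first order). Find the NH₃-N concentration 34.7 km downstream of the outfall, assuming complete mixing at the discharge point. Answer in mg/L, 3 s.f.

After complete mixing, C₀ = (0.86·23.3 + 36·0.053) / 36.86 = 0.5954 mg/L.
Travel time t = 3.47e+04 m / 0.79 m/s = 4.392e+04 s = 0.5084 d.
C = 0.5954·exp(−0.30·0.5084) = 0.5954·0.8585 = 0.5112 mg/L.

0.511 mg/L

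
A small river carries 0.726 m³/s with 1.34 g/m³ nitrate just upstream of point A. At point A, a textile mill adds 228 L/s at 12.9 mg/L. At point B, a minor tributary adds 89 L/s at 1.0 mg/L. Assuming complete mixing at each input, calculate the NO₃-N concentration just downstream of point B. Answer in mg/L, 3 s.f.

228 L/s = 0.228 m³/s.
After input A: C = (0.726·1.34 + 0.228·12.9) / 0.954 = 4.103 mg/L.
89 L/s = 0.089 m³/s.
After input B: C = (0.954·4.103 + 0.089·1) / 1.043 = 3.838 mg/L.

3.84 mg/L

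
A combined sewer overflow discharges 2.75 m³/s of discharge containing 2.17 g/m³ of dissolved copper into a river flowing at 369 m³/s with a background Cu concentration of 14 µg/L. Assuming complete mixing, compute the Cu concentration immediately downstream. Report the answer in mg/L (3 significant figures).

0.0299 mg/L

14 µg/L = 0.014 mg/L.
Conservation of mass across the mixing zone: C = (2.75·2.17 + 369·0.014) / (2.75 + 369) = 11.13/371.8 = 0.02995 mg/L.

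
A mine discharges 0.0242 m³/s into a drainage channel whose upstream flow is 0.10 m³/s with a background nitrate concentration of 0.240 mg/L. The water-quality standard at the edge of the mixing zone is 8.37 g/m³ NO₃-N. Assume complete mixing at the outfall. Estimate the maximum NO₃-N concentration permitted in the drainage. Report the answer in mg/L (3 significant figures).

Mass balance: 8.37·0.1242 = 0.0242·Cₑ + 0.1·0.24.
Cₑ = (1.04 − 0.024) / 0.0242 = 41.97 mg/L.

42.0 mg/L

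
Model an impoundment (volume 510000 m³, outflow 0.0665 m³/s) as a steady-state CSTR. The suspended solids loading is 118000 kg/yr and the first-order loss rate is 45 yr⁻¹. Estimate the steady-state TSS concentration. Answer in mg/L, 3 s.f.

Outflow Q = 0.0665 m³/s × 3.156e+07 s/yr = 2.099e+06 m³/yr.
Steady-state CSTR mass balance: W = Q·C + k·V·C, so C = W/(Q + kV).
Q + kV = 2.099e+06 + 45·510000 = 2.505e+07 m³/yr.
C = 118000/2.505e+07 = 0.004711 kg/m³ = 4.711 mg/L.

4.71 mg/L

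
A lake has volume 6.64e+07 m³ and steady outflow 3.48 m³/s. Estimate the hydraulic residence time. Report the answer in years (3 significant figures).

0.605 yr

Q = 3.48 m³/s × 3.156e+07 s/yr = 1.098e+08 m³/yr.
Hydraulic residence time τ = V/Q = 6.64e+07/1.098e+08 = 0.6046 yr.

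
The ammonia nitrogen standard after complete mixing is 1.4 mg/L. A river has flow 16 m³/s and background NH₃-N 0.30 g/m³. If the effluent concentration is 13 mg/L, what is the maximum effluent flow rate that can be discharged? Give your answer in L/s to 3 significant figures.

1520 L/s

Mass balance at complete mixing: C_std·(Q_w + Q_r) = Q_w·C_e + Q_r·C_b.
Rearranging, Q_w = Q_r·(C_std − C_b)/(C_e − C_std) = 16·(1.4 − 0.3) / (13 − 1.4) = 1.517 m³/s.
= 1517 L/s.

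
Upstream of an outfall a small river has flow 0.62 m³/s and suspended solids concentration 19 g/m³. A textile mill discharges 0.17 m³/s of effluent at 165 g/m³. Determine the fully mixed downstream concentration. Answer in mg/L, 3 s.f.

50.4 mg/L

Conservation of mass across the mixing zone: C = (0.17·165 + 0.62·19) / (0.17 + 0.62) = 39.83/0.79 = 50.42 mg/L.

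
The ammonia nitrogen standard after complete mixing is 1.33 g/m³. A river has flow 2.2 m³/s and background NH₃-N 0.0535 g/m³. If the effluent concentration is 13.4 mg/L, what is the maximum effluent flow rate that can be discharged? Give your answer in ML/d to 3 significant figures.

20.1 ML/d

Mass balance at complete mixing: C_std·(Q_w + Q_r) = Q_w·C_e + Q_r·C_b.
Rearranging, Q_w = Q_r·(C_std − C_b)/(C_e − C_std) = 2.2·(1.33 − 0.0535) / (13.4 − 1.33) = 0.2327 m³/s.
= 20.1 ML/d.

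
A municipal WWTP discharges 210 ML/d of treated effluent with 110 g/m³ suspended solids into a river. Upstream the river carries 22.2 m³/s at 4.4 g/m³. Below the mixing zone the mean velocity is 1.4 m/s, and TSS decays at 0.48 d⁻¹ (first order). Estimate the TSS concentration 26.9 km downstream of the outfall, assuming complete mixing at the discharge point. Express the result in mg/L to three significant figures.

210 ML/d = 2.431 m³/s.
After complete mixing, C₀ = (2.431·110 + 22.2·4.4) / 24.63 = 14.82 mg/L.
Travel time t = 2.69e+04 m / 1.4 m/s = 1.921e+04 s = 0.2224 d.
C = 14.82·exp(−0.48·0.2224) = 14.82·0.8988 = 13.32 mg/L.

13.3 mg/L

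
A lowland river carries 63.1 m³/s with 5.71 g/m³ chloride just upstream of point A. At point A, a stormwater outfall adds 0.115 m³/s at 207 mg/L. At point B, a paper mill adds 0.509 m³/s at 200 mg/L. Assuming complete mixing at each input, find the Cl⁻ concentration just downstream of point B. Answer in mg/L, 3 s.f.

7.63 mg/L

After input A: C = (63.1·5.71 + 0.115·207) / 63.22 = 6.076 mg/L.
After input B: C = (63.22·6.076 + 0.509·200) / 63.72 = 7.625 mg/L.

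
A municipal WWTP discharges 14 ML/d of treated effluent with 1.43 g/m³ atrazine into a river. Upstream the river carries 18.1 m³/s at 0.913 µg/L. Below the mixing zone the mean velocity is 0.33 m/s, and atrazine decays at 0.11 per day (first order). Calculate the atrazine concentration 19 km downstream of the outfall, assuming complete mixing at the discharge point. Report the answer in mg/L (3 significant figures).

14 ML/d = 0.162 m³/s.
0.913 µg/L = 0.000913 mg/L.
After complete mixing, C₀ = (0.162·1.43 + 18.1·0.000913) / 18.26 = 0.01359 mg/L.
Travel time t = 1.9e+04 m / 0.33 m/s = 5.758e+04 s = 0.6664 d.
C = 0.01359·exp(−0.11·0.6664) = 0.01359·0.9293 = 0.01263 mg/L.

0.0126 mg/L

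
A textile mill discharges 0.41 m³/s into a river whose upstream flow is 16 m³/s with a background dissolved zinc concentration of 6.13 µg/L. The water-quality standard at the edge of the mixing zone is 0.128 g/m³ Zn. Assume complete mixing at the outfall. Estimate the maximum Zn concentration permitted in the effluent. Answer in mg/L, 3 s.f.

6.13 µg/L = 0.00613 mg/L.
Mass balance: 0.128·16.41 = 0.41·Cₑ + 16·0.00613.
Cₑ = (2.1 − 0.09808) / 0.41 = 4.884 mg/L.

4.88 mg/L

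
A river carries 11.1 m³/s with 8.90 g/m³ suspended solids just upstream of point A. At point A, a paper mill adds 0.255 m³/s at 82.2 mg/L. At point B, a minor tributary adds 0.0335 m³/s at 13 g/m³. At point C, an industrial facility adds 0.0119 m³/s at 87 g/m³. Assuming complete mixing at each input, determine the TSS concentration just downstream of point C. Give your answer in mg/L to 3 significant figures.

10.6 mg/L

After input A: C = (11.1·8.9 + 0.255·82.2) / 11.36 = 10.55 mg/L.
After input B: C = (11.36·10.55 + 0.0335·13) / 11.39 = 10.55 mg/L.
After input C: C = (11.39·10.55 + 0.0119·87) / 11.4 = 10.63 mg/L.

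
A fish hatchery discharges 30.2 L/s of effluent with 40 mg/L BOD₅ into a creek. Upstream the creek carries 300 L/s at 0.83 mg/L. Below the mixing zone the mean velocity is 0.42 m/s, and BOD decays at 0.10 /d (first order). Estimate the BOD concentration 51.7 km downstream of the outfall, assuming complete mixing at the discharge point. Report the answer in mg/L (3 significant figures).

3.83 mg/L

30.2 L/s = 0.0302 m³/s.
300 L/s = 0.3 m³/s.
After complete mixing, C₀ = (0.0302·40 + 0.3·0.83) / 0.3302 = 4.412 mg/L.
Travel time t = 5.17e+04 m / 0.42 m/s = 1.231e+05 s = 1.425 d.
C = 4.412·exp(−0.10·1.425) = 4.412·0.8672 = 3.827 mg/L.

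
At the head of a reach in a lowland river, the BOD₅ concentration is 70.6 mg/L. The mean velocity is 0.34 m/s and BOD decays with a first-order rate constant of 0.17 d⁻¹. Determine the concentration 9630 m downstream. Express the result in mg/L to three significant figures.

66.8 mg/L

Travel time t = 9630 m / 0.34 m/s = 9630/0.34 = 2.832e+04 s = 0.3278 d.
First-order decay: C = 70.6·exp(−0.17·0.3278) = 70.6·0.9458 = 66.77 mg/L.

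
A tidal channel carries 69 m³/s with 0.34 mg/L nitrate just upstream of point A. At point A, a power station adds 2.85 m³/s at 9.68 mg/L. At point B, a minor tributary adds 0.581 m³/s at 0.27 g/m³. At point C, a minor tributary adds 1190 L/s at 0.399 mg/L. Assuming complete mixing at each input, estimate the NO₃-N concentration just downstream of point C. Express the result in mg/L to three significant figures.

After input A: C = (69·0.34 + 2.85·9.68) / 71.85 = 0.7105 mg/L.
After input B: C = (71.85·0.7105 + 0.581·0.27) / 72.43 = 0.7069 mg/L.
1190 L/s = 1.19 m³/s.
After input C: C = (72.43·0.7069 + 1.19·0.399) / 73.62 = 0.702 mg/L.

0.702 mg/L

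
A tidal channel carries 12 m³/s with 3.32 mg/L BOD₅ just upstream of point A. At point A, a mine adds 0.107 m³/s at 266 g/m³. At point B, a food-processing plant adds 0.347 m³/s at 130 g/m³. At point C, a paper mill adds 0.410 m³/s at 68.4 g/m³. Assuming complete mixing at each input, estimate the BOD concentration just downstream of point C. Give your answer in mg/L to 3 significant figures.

After input A: C = (12·3.32 + 0.107·266) / 12.11 = 5.642 mg/L.
After input B: C = (12.11·5.642 + 0.347·130) / 12.45 = 9.106 mg/L.
After input C: C = (12.45·9.106 + 0.41·68.4) / 12.86 = 11 mg/L.

11.0 mg/L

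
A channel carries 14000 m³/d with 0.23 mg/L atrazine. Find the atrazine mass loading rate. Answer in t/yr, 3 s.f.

14000 m³/d = 0.162 m³/s.
Mass flux = Q·C = 0.162 m³/s × 0.23 g/m³ = 0.03727 g/s.
= 0.03727 g/s × 31.56 = 1.176 t/yr.

1.18 t/yr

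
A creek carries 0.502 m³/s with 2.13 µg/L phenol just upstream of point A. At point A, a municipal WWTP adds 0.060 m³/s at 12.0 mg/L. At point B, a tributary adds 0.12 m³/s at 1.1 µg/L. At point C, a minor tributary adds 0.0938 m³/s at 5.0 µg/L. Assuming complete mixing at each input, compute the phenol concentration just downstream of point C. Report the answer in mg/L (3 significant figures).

2.13 µg/L = 0.00213 mg/L.
After input A: C = (0.502·0.00213 + 0.06·12) / 0.562 = 1.283 mg/L.
1.1 µg/L = 0.0011 mg/L.
After input B: C = (0.562·1.283 + 0.12·0.0011) / 0.682 = 1.057 mg/L.
5.0 µg/L = 0.005 mg/L.
After input C: C = (0.682·1.057 + 0.0938·0.005) / 0.7758 = 0.9302 mg/L.

0.930 mg/L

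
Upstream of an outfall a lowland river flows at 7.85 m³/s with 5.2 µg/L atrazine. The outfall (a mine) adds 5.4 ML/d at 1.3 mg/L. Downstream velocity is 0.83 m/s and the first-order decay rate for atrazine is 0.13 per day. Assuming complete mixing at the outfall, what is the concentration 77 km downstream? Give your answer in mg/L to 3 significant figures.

5.4 ML/d = 0.0625 m³/s.
5.2 µg/L = 0.0052 mg/L.
After complete mixing, C₀ = (0.0625·1.3 + 7.85·0.0052) / 7.912 = 0.01543 mg/L.
Travel time t = 7.7e+04 m / 0.83 m/s = 9.277e+04 s = 1.074 d.
C = 0.01543·exp(−0.13·1.074) = 0.01543·0.8697 = 0.01342 mg/L.

0.0134 mg/L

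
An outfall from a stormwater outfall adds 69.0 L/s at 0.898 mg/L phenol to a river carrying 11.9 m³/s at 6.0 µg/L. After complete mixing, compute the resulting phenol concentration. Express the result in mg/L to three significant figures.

69.0 L/s = 0.069 m³/s.
6.0 µg/L = 0.006 mg/L.
Flow-weighted mixing gives C = (0.069·0.898 + 11.9·0.006) / (0.069 + 11.9) = 0.1334/11.97 = 0.01114 mg/L.

0.0111 mg/L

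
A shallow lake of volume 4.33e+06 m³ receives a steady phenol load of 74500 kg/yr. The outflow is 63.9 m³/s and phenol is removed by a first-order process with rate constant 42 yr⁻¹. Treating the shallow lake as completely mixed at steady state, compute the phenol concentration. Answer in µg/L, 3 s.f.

Outflow Q = 63.9 m³/s × 3.156e+07 s/yr = 2.017e+09 m³/yr.
Steady-state CSTR mass balance: W = Q·C + k·V·C, so C = W/(Q + kV).
Q + kV = 2.017e+09 + 42·4.33e+06 = 2.198e+09 m³/yr.
C = 74500/2.198e+09 = 3.389e-05 kg/m³ = 0.03389 mg/L = 33.89 µg/L.

33.9 µg/L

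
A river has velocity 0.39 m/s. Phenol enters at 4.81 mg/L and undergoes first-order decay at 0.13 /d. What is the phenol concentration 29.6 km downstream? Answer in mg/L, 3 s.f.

Travel time t = 29.6 km / 0.39 m/s = 2.96e+04/0.39 = 7.59e+04 s = 0.8784 d.
First-order decay: C = 4.81·exp(−0.13·0.8784) = 4.81·0.8921 = 4.291 mg/L.

4.29 mg/L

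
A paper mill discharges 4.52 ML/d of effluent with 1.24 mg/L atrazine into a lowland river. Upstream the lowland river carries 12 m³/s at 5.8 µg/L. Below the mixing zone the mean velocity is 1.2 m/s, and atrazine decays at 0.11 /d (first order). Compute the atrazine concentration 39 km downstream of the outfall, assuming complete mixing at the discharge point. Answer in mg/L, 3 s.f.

4.52 ML/d = 0.05231 m³/s.
5.8 µg/L = 0.0058 mg/L.
After complete mixing, C₀ = (0.05231·1.24 + 12·0.0058) / 12.05 = 0.01116 mg/L.
Travel time t = 3.9e+04 m / 1.2 m/s = 3.25e+04 s = 0.3762 d.
C = 0.01116·exp(−0.11·0.3762) = 0.01116·0.9595 = 0.0107 mg/L.

0.0107 mg/L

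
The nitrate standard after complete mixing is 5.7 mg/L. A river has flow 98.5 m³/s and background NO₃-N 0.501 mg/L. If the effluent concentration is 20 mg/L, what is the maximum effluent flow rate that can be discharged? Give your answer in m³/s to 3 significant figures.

Mass balance at complete mixing: C_std·(Q_w + Q_r) = Q_w·C_e + Q_r·C_b.
Rearranging, Q_w = Q_r·(C_std − C_b)/(C_e − C_std) = 98.5·(5.7 − 0.501) / (20 − 5.7) = 35.81 m³/s.

35.8 m³/s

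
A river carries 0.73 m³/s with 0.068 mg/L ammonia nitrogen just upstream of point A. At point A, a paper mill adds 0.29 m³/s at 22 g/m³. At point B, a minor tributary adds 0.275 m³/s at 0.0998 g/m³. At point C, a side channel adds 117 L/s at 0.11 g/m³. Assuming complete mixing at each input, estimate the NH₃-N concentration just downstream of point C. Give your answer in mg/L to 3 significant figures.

After input A: C = (0.73·0.068 + 0.29·22) / 1.02 = 6.304 mg/L.
After input B: C = (1.02·6.304 + 0.275·0.0998) / 1.295 = 4.986 mg/L.
117 L/s = 0.117 m³/s.
After input C: C = (1.295·4.986 + 0.117·0.11) / 1.412 = 4.582 mg/L.

4.58 mg/L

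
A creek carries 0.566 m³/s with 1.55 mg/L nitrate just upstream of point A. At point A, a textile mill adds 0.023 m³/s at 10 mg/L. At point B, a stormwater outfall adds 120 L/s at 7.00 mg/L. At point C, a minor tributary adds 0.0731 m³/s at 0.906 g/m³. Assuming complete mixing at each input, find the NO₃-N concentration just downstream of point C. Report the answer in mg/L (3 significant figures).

2.57 mg/L

After input A: C = (0.566·1.55 + 0.023·10) / 0.589 = 1.88 mg/L.
120 L/s = 0.12 m³/s.
After input B: C = (0.589·1.88 + 0.12·7) / 0.709 = 2.747 mg/L.
After input C: C = (0.709·2.747 + 0.0731·0.906) / 0.7821 = 2.575 mg/L.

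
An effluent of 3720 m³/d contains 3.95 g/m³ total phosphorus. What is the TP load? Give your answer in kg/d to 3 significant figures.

14.7 kg/d

3720 m³/d = 0.04306 m³/s.
Mass flux = Q·C = 0.04306 m³/s × 3.95 g/m³ = 0.1701 g/s.
= 0.1701 g/s × 86.4 = 14.69 kg/d.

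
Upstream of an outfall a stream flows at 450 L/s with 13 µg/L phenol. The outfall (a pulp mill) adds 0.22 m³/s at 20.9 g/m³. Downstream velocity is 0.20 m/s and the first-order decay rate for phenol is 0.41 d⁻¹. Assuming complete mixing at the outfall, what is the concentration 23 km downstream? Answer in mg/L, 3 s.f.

450 L/s = 0.45 m³/s.
13 µg/L = 0.013 mg/L.
After complete mixing, C₀ = (0.22·20.9 + 0.45·0.013) / 0.67 = 6.871 mg/L.
Travel time t = 2.3e+04 m / 0.20 m/s = 1.15e+05 s = 1.331 d.
C = 6.871·exp(−0.41·1.331) = 6.871·0.5794 = 3.981 mg/L.

3.98 mg/L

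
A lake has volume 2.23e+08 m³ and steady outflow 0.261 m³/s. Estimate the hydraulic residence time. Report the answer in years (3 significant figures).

27.1 yr

Q = 0.261 m³/s × 3.156e+07 s/yr = 8.237e+06 m³/yr.
Hydraulic residence time τ = V/Q = 2.23e+08/8.237e+06 = 27.07 yr.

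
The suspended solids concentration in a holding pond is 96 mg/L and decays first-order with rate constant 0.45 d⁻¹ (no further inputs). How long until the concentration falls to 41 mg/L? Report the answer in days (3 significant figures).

t = ln(C₀/C)/k = ln(96/41)/0.45 = 0.8508/0.45 = 1.891 d.

1.89 d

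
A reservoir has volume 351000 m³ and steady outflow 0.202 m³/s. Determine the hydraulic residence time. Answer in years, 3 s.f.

0.0551 yr

Q = 0.202 m³/s × 3.156e+07 s/yr = 6.375e+06 m³/yr.
Hydraulic residence time τ = V/Q = 351000/6.375e+06 = 0.05506 yr.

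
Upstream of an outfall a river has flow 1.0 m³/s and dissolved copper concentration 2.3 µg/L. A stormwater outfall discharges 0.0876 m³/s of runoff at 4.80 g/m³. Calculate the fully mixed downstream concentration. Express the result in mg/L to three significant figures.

2.3 µg/L = 0.0023 mg/L.
Conservation of mass across the mixing zone: C = (0.0876·4.8 + 1·0.0023) / (0.0876 + 1) = 0.4228/1.088 = 0.3887 mg/L.

0.389 mg/L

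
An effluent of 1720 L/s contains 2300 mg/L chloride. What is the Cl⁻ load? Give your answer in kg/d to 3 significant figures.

1720 L/s = 1.72 m³/s.
Mass flux = Q·C = 1.72 m³/s × 2300 g/m³ = 3956 g/s.
= 3956 g/s × 86.4 = 3.418e+05 kg/d.

342000 kg/d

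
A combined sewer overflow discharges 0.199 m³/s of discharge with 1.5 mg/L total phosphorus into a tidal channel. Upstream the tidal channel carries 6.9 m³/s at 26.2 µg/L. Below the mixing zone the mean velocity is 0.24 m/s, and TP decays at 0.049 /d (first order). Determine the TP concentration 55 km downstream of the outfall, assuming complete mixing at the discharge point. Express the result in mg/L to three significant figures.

26.2 µg/L = 0.0262 mg/L.
After complete mixing, C₀ = (0.199·1.5 + 6.9·0.0262) / 7.099 = 0.06751 mg/L.
Travel time t = 5.5e+04 m / 0.24 m/s = 2.292e+05 s = 2.652 d.
C = 0.06751·exp(−0.049·2.652) = 0.06751·0.8781 = 0.05929 mg/L.

0.0593 mg/L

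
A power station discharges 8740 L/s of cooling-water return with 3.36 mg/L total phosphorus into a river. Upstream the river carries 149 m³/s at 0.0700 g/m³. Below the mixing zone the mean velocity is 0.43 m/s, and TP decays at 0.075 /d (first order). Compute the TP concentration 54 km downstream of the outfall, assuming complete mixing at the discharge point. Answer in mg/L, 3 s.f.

8740 L/s = 8.74 m³/s.
After complete mixing, C₀ = (8.74·3.36 + 149·0.07) / 157.7 = 0.2523 mg/L.
Travel time t = 5.4e+04 m / 0.43 m/s = 1.256e+05 s = 1.453 d.
C = 0.2523·exp(−0.075·1.453) = 0.2523·0.8967 = 0.2262 mg/L.

0.226 mg/L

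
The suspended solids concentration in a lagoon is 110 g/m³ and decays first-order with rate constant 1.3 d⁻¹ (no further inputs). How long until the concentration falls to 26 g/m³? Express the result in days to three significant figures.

1.11 d

t = ln(C₀/C)/k = ln(110/26)/1.3 = 1.442/1.3 = 1.11 d.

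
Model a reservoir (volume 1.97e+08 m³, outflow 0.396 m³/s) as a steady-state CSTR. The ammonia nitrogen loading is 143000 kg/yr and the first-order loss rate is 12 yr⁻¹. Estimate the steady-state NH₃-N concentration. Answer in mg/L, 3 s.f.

0.0602 mg/L

Outflow Q = 0.396 m³/s × 3.156e+07 s/yr = 1.25e+07 m³/yr.
Steady-state CSTR mass balance: W = Q·C + k·V·C, so C = W/(Q + kV).
Q + kV = 1.25e+07 + 12·1.97e+08 = 2.376e+09 m³/yr.
C = 143000/2.376e+09 = 6.017e-05 kg/m³ = 0.06017 mg/L.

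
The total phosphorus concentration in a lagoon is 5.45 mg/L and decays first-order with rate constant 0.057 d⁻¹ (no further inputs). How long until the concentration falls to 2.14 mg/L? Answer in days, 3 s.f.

t = ln(C₀/C)/k = ln(5.45/2.14)/0.057 = 0.9348/0.057 = 16.4 d.

16.4 d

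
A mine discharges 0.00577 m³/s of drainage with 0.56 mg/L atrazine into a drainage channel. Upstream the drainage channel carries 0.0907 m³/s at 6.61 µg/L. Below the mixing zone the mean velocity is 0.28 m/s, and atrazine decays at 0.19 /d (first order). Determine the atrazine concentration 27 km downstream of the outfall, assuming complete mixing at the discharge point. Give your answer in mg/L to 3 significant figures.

6.61 µg/L = 0.00661 mg/L.
After complete mixing, C₀ = (0.00577·0.56 + 0.0907·0.00661) / 0.09647 = 0.03971 mg/L.
Travel time t = 2.7e+04 m / 0.28 m/s = 9.643e+04 s = 1.116 d.
C = 0.03971·exp(−0.19·1.116) = 0.03971·0.8089 = 0.03212 mg/L.

0.0321 mg/L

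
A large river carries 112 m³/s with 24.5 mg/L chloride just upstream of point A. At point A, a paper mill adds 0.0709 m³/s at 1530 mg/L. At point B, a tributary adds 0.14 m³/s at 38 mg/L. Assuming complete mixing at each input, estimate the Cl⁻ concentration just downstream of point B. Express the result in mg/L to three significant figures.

After input A: C = (112·24.5 + 0.0709·1530) / 112.1 = 25.45 mg/L.
After input B: C = (112.1·25.45 + 0.14·38) / 112.2 = 25.47 mg/L.

25.5 mg/L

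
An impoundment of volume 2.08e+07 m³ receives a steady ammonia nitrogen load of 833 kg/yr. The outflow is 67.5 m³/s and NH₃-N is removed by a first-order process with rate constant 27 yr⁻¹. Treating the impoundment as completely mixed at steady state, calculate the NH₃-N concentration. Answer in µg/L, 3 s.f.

0.309 µg/L

Outflow Q = 67.5 m³/s × 3.156e+07 s/yr = 2.13e+09 m³/yr.
Steady-state CSTR mass balance: W = Q·C + k·V·C, so C = W/(Q + kV).
Q + kV = 2.13e+09 + 27·2.08e+07 = 2.692e+09 m³/yr.
C = 833/2.692e+09 = 3.095e-07 kg/m³ = 0.0003095 mg/L = 0.3095 µg/L.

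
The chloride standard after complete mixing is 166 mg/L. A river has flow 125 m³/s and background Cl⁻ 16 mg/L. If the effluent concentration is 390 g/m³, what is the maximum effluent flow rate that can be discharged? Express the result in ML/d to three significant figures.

7230 ML/d

Mass balance at complete mixing: C_std·(Q_w + Q_r) = Q_w·C_e + Q_r·C_b.
Rearranging, Q_w = Q_r·(C_std − C_b)/(C_e − C_std) = 125·(166 − 16) / (390 − 166) = 83.71 m³/s.
= 7232 ML/d.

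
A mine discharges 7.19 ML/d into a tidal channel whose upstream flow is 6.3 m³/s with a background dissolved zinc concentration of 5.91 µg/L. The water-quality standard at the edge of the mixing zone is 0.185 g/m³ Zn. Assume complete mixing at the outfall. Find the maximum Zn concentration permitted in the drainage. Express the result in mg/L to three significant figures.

7.19 ML/d = 0.08322 m³/s.
5.91 µg/L = 0.00591 mg/L.
Mass balance: 0.185·6.383 = 0.08322·Cₑ + 6.3·0.00591.
Cₑ = (1.181 − 0.03723) / 0.08322 = 13.74 mg/L.

13.7 mg/L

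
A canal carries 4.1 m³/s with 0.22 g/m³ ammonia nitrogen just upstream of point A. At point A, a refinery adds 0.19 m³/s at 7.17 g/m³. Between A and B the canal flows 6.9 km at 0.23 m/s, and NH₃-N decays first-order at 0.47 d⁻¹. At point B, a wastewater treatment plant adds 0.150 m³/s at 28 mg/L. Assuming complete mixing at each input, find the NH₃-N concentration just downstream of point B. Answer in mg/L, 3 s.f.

After input A: C = (4.1·0.22 + 0.19·7.17) / 4.29 = 0.5278 mg/L.
Over the 6.9 km reach to input B (t = 3e+04 s = 0.3472 d), decay gives C = 0.5278·exp(−0.47·0.3472) = 0.4483 mg/L.
After input B: C = (4.29·0.4483 + 0.15·28) / 4.44 = 1.379 mg/L.

1.38 mg/L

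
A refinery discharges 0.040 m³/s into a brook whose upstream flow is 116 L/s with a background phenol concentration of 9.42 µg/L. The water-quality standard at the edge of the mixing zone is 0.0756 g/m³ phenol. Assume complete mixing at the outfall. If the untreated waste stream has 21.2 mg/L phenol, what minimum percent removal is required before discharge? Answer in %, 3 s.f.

98.7 %

116 L/s = 0.116 m³/s.
9.42 µg/L = 0.00942 mg/L.
Mass balance: 0.0756·0.156 = 0.04·Cₑ + 0.116·0.00942.
Cₑ = (0.01179 − 0.001093) / 0.04 = 0.2675 mg/L.
Required removal = 1 − 0.2675/21.2 = 98.74 %.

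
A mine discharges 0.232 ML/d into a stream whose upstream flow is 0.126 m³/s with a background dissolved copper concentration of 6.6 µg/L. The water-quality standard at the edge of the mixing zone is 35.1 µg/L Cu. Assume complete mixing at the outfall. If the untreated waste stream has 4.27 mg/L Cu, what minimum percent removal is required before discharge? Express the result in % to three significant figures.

0.232 ML/d = 0.002685 m³/s.
6.6 µg/L = 0.0066 mg/L.
35.1 µg/L = 0.0351 mg/L.
Mass balance: 0.0351·0.1287 = 0.002685·Cₑ + 0.126·0.0066.
Cₑ = (0.004517 − 0.0008316) / 0.002685 = 1.372 mg/L.
Required removal = 1 − 1.372/4.27 = 67.86 %.

67.9 %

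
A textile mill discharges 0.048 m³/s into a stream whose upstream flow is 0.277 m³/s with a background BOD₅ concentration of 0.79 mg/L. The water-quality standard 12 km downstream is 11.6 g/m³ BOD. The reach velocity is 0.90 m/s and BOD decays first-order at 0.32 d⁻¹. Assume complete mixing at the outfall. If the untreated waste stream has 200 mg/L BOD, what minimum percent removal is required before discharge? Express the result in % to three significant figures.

Travel time to the compliance point: t = 1.2e+04/0.90 = 1.333e+04 s = 0.1543 d; decay factor exp(−0.32·0.1543) = 0.9518.
So the concentration just after mixing may be at most 11.6/0.9518 = 12.19 mg/L.
Mass balance: 12.19·0.325 = 0.048·Cₑ + 0.277·0.79.
Cₑ = (3.961 − 0.2188) / 0.048 = 77.96 mg/L.
Required removal = 1 − 77.96/200 = 61.02 %.

61.0 %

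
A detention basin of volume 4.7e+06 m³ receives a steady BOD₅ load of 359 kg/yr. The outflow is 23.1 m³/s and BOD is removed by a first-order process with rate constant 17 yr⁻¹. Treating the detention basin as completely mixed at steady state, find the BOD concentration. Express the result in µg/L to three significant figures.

0.444 µg/L

Outflow Q = 23.1 m³/s × 3.156e+07 s/yr = 7.29e+08 m³/yr.
Steady-state CSTR mass balance: W = Q·C + k·V·C, so C = W/(Q + kV).
Q + kV = 7.29e+08 + 17·4.7e+06 = 8.089e+08 m³/yr.
C = 359/8.089e+08 = 4.438e-07 kg/m³ = 0.0004438 mg/L = 0.4438 µg/L.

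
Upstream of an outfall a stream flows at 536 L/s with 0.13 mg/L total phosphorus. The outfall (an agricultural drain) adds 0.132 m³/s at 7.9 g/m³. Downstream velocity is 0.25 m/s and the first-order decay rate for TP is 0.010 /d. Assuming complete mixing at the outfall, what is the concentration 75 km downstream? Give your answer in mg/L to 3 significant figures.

536 L/s = 0.536 m³/s.
After complete mixing, C₀ = (0.132·7.9 + 0.536·0.13) / 0.668 = 1.665 mg/L.
Travel time t = 7.5e+04 m / 0.25 m/s = 3e+05 s = 3.472 d.
C = 1.665·exp(−0.010·3.472) = 1.665·0.9659 = 1.609 mg/L.

1.61 mg/L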